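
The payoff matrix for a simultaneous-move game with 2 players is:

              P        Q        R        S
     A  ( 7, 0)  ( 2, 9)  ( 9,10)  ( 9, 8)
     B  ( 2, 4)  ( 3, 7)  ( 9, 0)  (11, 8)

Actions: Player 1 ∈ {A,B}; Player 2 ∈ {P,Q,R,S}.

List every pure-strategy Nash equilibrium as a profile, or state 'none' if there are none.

NE set: (A,R), (B,S)

(A,P): not NE [P2→R gives 10>0]
(A,Q): not NE [P1→B gives 3>2; P2→R gives 10>9]
(A,R): NE
(A,S): not NE [P1→B gives 11>9; P2→R gives 10>8]
(B,P): not NE [P1→A gives 7>2; P2→S gives 8>4]
(B,Q): not NE [P2→S gives 8>7]
(B,R): not NE [P2→S gives 8>0]
(B,S): NE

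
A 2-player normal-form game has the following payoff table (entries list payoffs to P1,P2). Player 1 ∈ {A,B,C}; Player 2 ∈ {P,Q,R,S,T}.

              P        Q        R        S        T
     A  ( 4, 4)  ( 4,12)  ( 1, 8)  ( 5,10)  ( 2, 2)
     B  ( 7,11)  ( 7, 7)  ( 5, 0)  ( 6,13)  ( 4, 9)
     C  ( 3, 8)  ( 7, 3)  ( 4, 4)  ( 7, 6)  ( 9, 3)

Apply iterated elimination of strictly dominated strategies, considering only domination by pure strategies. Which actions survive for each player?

Survivors P1:{B,C} P2:{P,S}

P1 drop A (B beats it: P:7>4 Q:7>4 R:5>1 S:6>5 T:4>2)
P2 drop Q (P beats it: B:11>7 C:8>3)
P2 drop R (P beats it: B:11>0 C:8>4)
P2 drop T (P beats it: B:11>9 C:8>3)
P1→{B,C} P2→{P,S}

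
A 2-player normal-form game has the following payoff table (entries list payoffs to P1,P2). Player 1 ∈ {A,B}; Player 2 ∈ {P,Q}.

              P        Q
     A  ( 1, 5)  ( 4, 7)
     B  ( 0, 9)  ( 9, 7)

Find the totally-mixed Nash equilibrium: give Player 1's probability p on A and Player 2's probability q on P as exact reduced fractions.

P1 indiff ⇒ q·1+(1-q)·4 = q·0+(1-q)·9 ⇒ q(1) = (1-q)(5) ⇒ q = 5/6
P2 indiff ⇒ p·5+(1-p)·9 = p·7+(1-p)·7 ⇒ p(-2) = (1-p)(-2) ⇒ p = 1/2

p=1/2, q=5/6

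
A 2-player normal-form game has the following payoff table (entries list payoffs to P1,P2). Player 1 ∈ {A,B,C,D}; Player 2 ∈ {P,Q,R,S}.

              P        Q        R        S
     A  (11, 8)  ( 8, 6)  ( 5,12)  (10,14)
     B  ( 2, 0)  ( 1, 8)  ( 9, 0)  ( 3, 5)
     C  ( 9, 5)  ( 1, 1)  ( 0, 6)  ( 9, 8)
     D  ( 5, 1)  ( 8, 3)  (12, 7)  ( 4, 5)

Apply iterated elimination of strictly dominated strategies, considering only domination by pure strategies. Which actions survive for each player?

Remaining: P1:{A,D} P2:{R,S}

P1 drop B (D beats it: P:5>2 Q:8>1 R:12>9 S:4>3)
P1 drop C (A beats it: P:11>9 Q:8>1 R:5>0 S:10>9)
P2 drop P (R beats it: A:12>8 D:7>1)
P2 drop Q (R beats it: A:12>6 D:7>3)
P1→{A,D} P2→{R,S}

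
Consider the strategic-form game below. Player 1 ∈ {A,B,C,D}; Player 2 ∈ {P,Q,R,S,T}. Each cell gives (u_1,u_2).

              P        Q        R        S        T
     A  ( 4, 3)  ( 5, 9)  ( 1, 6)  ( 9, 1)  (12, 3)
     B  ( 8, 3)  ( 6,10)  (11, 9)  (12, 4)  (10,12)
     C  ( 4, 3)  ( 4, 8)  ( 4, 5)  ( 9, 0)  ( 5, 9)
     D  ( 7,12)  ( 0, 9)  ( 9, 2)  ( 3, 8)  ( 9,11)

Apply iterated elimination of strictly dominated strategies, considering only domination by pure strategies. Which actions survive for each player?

IESDS → P1:{A,B} P2:{Q,T}

P1 drop C (B beats it: P:8>4 Q:6>4 R:11>4 S:12>9 T:10>5)
P1 drop D (B beats it: P:8>7 Q:6>0 R:11>9 S:12>3 T:10>9)
P2 drop P (Q beats it: A:9>3 B:10>3)
P2 drop R (Q beats it: A:9>6 B:10>9)
P2 drop S (Q beats it: A:9>1 B:10>4)
P1→{A,B} P2→{Q,T}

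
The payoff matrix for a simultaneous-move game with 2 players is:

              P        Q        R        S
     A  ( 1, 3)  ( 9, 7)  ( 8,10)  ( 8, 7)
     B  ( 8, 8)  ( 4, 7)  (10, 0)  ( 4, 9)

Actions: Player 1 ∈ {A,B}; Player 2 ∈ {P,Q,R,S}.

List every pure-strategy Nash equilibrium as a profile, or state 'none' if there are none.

Equilibria: none

(A,P): not NE [P1→B gives 8>1; P2→R gives 10>3]
(A,Q): not NE [P2→R gives 10>7]
(A,R): not NE [P1→B gives 10>8]
(A,S): not NE [P2→R gives 10>7]
(B,P): not NE [P2→S gives 9>8]
(B,Q): not NE [P1→A gives 9>4; P2→S gives 9>7]
(B,R): not NE [P2→S gives 9>0]
(B,S): not NE [P1→A gives 8>4]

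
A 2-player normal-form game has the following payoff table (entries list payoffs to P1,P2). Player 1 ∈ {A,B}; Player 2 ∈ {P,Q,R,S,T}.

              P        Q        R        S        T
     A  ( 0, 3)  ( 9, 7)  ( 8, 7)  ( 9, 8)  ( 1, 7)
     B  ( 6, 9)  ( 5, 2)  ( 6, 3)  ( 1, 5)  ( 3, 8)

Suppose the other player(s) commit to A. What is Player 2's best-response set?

P2 best: {S}

u_2(P vs A) = 3
u_2(Q vs A) = 7
u_2(R vs A) = 7
u_2(S vs A) = 8
u_2(T vs A) = 7
max payoff 8 at {S}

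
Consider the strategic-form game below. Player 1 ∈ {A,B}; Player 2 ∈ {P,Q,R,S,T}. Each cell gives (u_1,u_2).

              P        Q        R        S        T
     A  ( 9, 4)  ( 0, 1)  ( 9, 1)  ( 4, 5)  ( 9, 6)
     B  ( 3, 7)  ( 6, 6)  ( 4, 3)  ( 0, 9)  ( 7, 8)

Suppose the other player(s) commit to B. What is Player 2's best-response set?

P2 best: {S}

u_2(P vs B) = 7
u_2(Q vs B) = 6
u_2(R vs B) = 3
u_2(S vs B) = 9
u_2(T vs B) = 8
max payoff 9 at {S}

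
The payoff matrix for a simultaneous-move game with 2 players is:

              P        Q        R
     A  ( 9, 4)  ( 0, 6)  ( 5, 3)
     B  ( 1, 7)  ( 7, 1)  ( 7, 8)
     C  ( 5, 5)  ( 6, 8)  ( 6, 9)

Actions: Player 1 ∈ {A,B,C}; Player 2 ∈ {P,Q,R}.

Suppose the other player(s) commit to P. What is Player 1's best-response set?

P1 best: {A}

u_1(A vs P) = 9
u_1(B vs P) = 1
u_1(C vs P) = 5
max payoff 9 at {A}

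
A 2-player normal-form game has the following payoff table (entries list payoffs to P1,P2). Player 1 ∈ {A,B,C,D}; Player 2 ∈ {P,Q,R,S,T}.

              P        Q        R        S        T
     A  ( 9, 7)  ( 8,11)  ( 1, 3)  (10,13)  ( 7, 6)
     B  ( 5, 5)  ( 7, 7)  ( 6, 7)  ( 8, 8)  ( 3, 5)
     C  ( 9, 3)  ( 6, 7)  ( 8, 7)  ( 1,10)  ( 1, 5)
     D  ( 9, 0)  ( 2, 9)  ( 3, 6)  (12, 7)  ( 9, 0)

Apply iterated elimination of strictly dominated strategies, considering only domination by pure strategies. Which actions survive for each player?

Survivors P1:{A,D} P2:{Q,S}

P2 drop P (Q beats it: A:11>7 B:7>5 C:7>3 D:9>0)
P2 drop R (S beats it: A:13>3 B:8>7 C:10>7 D:7>6)
P1 drop B (A beats it: Q:8>7 S:10>8 T:7>3)
P1 drop C (A beats it: Q:8>6 S:10>1 T:7>1)
P2 drop T (Q beats it: A:11>6 D:9>0)
P1→{A,D} P2→{Q,S}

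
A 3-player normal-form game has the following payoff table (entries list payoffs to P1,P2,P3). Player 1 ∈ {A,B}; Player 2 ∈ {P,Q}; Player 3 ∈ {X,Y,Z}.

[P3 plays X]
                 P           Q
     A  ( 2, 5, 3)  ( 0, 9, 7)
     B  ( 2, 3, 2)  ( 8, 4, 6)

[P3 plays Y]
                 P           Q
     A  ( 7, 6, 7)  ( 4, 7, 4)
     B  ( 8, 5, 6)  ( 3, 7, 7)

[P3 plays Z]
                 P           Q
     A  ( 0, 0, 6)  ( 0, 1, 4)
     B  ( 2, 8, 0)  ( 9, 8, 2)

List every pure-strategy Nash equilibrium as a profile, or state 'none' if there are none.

PSNE: ∅

(A,P,X): not NE [P2→Q gives 9>5; P3→Y gives 7>3]
(A,P,Y): not NE [P1→B gives 8>7; P2→Q gives 7>6]
(A,P,Z): not NE [P1→B gives 2>0; P2→Q gives 1>0; P3→Y gives 7>6]
(A,Q,X): not NE [P1→B gives 8>0]
(A,Q,Y): not NE [P3→X gives 7>4]
(A,Q,Z): not NE [P1→B gives 9>0; P3→X gives 7>4]
(B,P,X): not NE [P2→Q gives 4>3; P3→Y gives 6>2]
(B,P,Y): not NE [P2→Q gives 7>5]
(B,P,Z): not NE [P3→Y gives 6>0]
(B,Q,X): not NE [P3→Y gives 7>6]
(B,Q,Y): not NE [P1→A gives 4>3]
(B,Q,Z): not NE [P3→Y gives 7>2]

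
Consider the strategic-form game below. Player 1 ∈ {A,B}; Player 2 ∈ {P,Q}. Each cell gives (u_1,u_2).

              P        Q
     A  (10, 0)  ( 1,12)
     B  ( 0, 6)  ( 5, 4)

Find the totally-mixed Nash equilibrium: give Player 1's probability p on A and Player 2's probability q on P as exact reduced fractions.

(p,q) = (1/7, 2/7)

P1 indiff ⇒ q·10+(1-q)·1 = q·0+(1-q)·5 ⇒ q(10) = (1-q)(4) ⇒ q = 2/7
P2 indiff ⇒ p·0+(1-p)·6 = p·12+(1-p)·4 ⇒ p(-12) = (1-p)(-2) ⇒ p = 1/7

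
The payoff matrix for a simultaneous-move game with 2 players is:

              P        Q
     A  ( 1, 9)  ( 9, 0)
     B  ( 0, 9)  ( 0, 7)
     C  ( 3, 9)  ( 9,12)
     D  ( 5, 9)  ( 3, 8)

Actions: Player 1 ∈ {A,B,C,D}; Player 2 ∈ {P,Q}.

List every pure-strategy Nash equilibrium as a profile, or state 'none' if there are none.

(A,P): not NE [P1→D gives 5>1]
(A,Q): not NE [P2→P gives 9>0]
(B,P): not NE [P1→D gives 5>0]
(B,Q): not NE [P1→C gives 9>0; P2→P gives 9>7]
(C,P): not NE [P1→D gives 5>3; P2→Q gives 12>9]
(C,Q): NE
(D,P): NE
(D,Q): not NE [P1→C gives 9>3; P2→P gives 9>8]

NE set: (C,Q), (D,P)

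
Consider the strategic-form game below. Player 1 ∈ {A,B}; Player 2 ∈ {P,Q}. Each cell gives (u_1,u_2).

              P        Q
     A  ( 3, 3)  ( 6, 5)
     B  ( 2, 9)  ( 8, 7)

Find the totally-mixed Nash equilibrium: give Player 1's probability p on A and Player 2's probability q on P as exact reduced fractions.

P1 indiff ⇒ q·3+(1-q)·6 = q·2+(1-q)·8 ⇒ q(1) = (1-q)(2) ⇒ q = 2/3
P2 indiff ⇒ p·3+(1-p)·9 = p·5+(1-p)·7 ⇒ p(-2) = (1-p)(-2) ⇒ p = 1/2

P1 mixes 1/2 on A; P2 mixes 2/3 on P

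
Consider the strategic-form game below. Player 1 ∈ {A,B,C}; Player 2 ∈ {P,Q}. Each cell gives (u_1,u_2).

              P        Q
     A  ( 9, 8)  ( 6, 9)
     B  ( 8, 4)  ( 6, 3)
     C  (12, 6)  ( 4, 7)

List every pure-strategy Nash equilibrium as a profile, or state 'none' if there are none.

Nash profiles: (A,Q)

(A,P): not NE [P1→C gives 12>9; P2→Q gives 9>8]
(A,Q): NE
(B,P): not NE [P1→C gives 12>8]
(B,Q): not NE [P2→P gives 4>3]
(C,P): not NE [P2→Q gives 7>6]
(C,Q): not NE [P1→B gives 6>4]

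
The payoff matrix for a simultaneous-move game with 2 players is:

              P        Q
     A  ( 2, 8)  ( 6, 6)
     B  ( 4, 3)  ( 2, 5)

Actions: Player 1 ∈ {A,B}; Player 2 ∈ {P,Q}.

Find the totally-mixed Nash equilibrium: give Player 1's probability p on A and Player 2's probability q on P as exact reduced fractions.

P1 indiff ⇒ q·2+(1-q)·6 = q·4+(1-q)·2 ⇒ q(-2) = (1-q)(-4) ⇒ q = 2/3
P2 indiff ⇒ p·8+(1-p)·3 = p·6+(1-p)·5 ⇒ p(2) = (1-p)(2) ⇒ p = 1/2

(p,q) = (1/2, 2/3)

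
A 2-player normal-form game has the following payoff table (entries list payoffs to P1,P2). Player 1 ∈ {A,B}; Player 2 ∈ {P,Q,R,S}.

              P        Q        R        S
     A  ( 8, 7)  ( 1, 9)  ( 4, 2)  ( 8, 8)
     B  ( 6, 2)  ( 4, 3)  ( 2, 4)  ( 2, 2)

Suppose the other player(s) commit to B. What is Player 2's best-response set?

BR_2 = {R}

u_2(P vs B) = 2
u_2(Q vs B) = 3
u_2(R vs B) = 4
u_2(S vs B) = 2
max payoff 4 at {R}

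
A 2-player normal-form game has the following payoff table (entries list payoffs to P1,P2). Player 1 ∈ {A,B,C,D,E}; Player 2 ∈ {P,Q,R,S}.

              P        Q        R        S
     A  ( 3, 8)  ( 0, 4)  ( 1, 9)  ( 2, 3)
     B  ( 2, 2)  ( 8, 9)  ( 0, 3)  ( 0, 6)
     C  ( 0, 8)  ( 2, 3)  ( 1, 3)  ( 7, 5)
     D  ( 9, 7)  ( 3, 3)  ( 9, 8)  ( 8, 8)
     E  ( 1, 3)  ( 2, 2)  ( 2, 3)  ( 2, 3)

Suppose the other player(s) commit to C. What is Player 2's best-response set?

u_2(P vs C) = 8
u_2(Q vs C) = 3
u_2(R vs C) = 3
u_2(S vs C) = 5
max payoff 8 at {P}

argmax u_2 = {P}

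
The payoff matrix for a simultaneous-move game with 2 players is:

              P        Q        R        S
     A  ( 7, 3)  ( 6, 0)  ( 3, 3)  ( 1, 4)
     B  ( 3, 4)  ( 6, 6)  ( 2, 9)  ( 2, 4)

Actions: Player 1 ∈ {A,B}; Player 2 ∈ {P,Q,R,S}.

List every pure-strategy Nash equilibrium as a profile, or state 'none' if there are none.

No pure NE.

(A,P): not NE [P2→S gives 4>3]
(A,Q): not NE [P2→S gives 4>0]
(A,R): not NE [P2→S gives 4>3]
(A,S): not NE [P1→B gives 2>1]
(B,P): not NE [P1→A gives 7>3; P2→R gives 9>4]
(B,Q): not NE [P2→R gives 9>6]
(B,R): not NE [P1→A gives 3>2]
(B,S): not NE [P2→R gives 9>4]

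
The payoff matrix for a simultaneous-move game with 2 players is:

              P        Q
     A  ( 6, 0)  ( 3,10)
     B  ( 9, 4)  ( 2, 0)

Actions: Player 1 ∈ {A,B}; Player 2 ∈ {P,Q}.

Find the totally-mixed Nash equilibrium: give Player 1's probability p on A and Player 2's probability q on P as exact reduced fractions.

P1 indiff ⇒ q·6+(1-q)·3 = q·9+(1-q)·2 ⇒ q(-3) = (1-q)(-1) ⇒ q = 1/4
P2 indiff ⇒ p·0+(1-p)·4 = p·10+(1-p)·0 ⇒ p(-10) = (1-p)(-4) ⇒ p = 2/7

(p,q) = (2/7, 1/4)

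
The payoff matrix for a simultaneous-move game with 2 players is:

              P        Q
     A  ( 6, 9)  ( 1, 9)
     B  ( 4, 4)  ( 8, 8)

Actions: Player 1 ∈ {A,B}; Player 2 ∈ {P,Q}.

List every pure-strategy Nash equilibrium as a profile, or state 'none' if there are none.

(A,P): NE
(A,Q): not NE [P1→B gives 8>1]
(B,P): not NE [P1→A gives 6>4; P2→Q gives 8>4]
(B,Q): NE

Nash profiles: (A,P), (B,Q)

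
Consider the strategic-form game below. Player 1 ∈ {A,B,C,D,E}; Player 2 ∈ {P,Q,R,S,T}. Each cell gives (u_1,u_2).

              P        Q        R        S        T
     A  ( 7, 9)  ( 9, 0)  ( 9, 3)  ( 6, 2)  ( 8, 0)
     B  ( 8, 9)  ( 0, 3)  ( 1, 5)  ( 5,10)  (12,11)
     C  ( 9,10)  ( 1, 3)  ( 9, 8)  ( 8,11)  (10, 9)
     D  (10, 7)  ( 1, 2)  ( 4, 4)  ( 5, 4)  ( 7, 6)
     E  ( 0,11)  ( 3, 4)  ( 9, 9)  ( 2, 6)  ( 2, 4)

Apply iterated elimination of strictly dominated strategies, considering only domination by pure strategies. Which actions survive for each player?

IESDS → P1:{B,C,D} P2:{P,S,T}

P2 drop Q (P beats it: A:9>0 B:9>3 C:10>3 D:7>2 E:11>4)
P2 drop R (P beats it: A:9>3 B:9>5 C:10>8 D:7>4 E:11>9)
P1 drop A (C beats it: P:9>7 S:8>6 T:10>8)
P1 drop E (B beats it: P:8>0 S:5>2 T:12>2)
P1→{B,C,D} P2→{P,S,T}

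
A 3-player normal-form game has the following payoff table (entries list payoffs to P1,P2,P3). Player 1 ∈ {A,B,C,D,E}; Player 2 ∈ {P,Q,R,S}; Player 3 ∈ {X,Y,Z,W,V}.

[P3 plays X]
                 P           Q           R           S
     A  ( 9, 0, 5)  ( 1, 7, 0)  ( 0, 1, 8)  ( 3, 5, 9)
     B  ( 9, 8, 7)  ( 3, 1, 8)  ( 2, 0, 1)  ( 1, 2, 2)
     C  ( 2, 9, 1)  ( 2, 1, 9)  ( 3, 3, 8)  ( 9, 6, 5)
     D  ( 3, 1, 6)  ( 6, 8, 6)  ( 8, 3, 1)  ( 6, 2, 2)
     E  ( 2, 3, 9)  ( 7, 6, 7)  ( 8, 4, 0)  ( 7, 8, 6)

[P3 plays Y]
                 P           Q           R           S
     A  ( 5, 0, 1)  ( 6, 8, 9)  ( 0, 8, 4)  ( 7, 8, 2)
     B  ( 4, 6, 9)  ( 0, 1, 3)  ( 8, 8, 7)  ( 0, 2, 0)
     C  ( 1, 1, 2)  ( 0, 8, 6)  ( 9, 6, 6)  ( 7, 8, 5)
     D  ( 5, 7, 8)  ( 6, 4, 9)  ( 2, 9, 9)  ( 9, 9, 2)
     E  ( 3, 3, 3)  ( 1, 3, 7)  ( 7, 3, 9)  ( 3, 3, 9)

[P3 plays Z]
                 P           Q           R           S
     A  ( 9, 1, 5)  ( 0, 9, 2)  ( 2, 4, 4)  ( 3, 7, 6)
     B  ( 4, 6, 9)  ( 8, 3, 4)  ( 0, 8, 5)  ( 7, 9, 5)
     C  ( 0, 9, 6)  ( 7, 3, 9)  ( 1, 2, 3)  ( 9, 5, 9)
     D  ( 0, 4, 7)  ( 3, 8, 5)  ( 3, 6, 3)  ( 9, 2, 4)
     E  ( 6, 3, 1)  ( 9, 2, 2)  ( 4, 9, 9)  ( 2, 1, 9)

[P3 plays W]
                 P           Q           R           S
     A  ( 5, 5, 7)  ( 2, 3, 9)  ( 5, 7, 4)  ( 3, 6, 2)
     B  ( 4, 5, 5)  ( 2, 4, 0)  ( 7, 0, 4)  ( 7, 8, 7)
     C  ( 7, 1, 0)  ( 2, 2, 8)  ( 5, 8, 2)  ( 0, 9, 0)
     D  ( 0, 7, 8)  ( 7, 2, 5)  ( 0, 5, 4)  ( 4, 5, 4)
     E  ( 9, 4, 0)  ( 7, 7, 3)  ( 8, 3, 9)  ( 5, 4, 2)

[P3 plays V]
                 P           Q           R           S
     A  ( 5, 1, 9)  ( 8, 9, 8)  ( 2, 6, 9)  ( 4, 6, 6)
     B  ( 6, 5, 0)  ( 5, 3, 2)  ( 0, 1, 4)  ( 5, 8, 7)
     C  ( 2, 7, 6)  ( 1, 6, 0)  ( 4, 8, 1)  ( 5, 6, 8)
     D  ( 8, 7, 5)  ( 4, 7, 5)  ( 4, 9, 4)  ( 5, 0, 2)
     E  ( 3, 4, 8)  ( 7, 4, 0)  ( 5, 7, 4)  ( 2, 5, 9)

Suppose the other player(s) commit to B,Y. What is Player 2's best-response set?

argmax u_2 = {R}

u_2(P vs B,Y) = 6
u_2(Q vs B,Y) = 1
u_2(R vs B,Y) = 8
u_2(S vs B,Y) = 2
max payoff 8 at {R}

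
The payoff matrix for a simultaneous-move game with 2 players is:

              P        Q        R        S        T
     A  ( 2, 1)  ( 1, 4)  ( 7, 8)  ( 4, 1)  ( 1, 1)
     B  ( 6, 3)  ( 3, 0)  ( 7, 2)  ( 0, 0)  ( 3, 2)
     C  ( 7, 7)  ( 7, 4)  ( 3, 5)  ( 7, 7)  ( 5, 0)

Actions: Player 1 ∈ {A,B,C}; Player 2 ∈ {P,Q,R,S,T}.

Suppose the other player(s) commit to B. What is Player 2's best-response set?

u_2(P vs B) = 3
u_2(Q vs B) = 0
u_2(R vs B) = 2
u_2(S vs B) = 0
u_2(T vs B) = 2
max payoff 3 at {P}

argmax u_2 = {P}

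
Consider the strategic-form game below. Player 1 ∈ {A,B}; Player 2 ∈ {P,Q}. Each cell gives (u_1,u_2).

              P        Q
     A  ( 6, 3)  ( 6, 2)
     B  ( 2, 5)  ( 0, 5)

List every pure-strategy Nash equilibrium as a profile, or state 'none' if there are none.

(A,P): NE
(A,Q): not NE [P2→P gives 3>2]
(B,P): not NE [P1→A gives 6>2]
(B,Q): not NE [P1→A gives 6>0]

Nash profiles: (A,P)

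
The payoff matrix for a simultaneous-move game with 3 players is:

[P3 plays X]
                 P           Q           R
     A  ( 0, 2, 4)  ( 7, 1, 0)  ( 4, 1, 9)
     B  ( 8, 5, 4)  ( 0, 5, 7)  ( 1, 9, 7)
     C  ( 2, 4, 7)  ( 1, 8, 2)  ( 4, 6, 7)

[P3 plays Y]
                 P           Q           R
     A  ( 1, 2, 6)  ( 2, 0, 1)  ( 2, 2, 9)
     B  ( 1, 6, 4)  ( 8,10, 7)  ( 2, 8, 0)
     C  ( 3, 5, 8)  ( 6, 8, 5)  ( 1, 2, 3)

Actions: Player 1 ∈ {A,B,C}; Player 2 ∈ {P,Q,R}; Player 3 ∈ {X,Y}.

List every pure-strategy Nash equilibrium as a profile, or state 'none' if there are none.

NE set: (A,R,Y), (B,Q,Y)

(A,P,X): not NE [P1→B gives 8>0; P3→Y gives 6>4]
(A,P,Y): not NE [P1→C gives 3>1]
(A,Q,X): not NE [P2→P gives 2>1; P3→Y gives 1>0]
(A,Q,Y): not NE [P1→B gives 8>2; P2→R gives 2>0]
(A,R,X): not NE [P2→P gives 2>1]
(A,R,Y): NE
(B,P,X): not NE [P2→R gives 9>5]
(B,P,Y): not NE [P1→C gives 3>1; P2→Q gives 10>6]
(B,Q,X): not NE [P1→A gives 7>0; P2→R gives 9>5]
(B,Q,Y): NE
(B,R,X): not NE [P1→C gives 4>1]
(B,R,Y): not NE [P2→Q gives 10>8; P3→X gives 7>0]
(C,P,X): not NE [P1→B gives 8>2; P2→Q gives 8>4; P3→Y gives 8>7]
(C,P,Y): not NE [P2→Q gives 8>5]
(C,Q,X): not NE [P1→A gives 7>1; P3→Y gives 5>2]
(C,Q,Y): not NE [P1→B gives 8>6]
(C,R,X): not NE [P2→Q gives 8>6]
(C,R,Y): not NE [P1→B gives 2>1; P2→Q gives 8>2; P3→X gives 7>3]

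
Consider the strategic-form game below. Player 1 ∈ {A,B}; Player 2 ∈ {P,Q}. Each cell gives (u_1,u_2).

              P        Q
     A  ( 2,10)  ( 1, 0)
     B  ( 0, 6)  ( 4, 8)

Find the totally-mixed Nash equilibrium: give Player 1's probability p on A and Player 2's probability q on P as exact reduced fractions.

P1 indiff ⇒ q·2+(1-q)·1 = q·0+(1-q)·4 ⇒ q(2) = (1-q)(3) ⇒ q = 3/5
P2 indiff ⇒ p·10+(1-p)·6 = p·0+(1-p)·8 ⇒ p(10) = (1-p)(2) ⇒ p = 1/6

P1 mixes 1/6 on A; P2 mixes 3/5 on P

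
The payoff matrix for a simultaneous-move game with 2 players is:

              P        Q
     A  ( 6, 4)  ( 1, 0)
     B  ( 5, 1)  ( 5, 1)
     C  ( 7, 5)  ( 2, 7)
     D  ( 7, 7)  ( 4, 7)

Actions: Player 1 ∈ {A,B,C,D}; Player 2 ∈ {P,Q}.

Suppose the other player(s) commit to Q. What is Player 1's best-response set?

u_1(A vs Q) = 1
u_1(B vs Q) = 5
u_1(C vs Q) = 2
u_1(D vs Q) = 4
max payoff 5 at {B}

argmax u_1 = {B}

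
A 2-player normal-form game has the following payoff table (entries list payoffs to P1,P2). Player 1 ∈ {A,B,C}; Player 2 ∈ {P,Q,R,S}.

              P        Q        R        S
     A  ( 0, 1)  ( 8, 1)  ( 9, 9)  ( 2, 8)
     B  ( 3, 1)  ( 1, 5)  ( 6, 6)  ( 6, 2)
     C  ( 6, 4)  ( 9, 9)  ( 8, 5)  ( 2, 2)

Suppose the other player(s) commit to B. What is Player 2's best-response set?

BR_2 = {R}

u_2(P vs B) = 1
u_2(Q vs B) = 5
u_2(R vs B) = 6
u_2(S vs B) = 2
max payoff 6 at {R}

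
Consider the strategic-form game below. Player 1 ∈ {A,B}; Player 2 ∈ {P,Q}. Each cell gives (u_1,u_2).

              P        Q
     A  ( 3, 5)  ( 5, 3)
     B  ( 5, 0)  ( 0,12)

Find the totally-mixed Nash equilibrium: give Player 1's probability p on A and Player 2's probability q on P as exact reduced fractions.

P1 mixes 6/7 on A; P2 mixes 5/7 on P

P1 indiff ⇒ q·3+(1-q)·5 = q·5+(1-q)·0 ⇒ q(-2) = (1-q)(-5) ⇒ q = 5/7
P2 indiff ⇒ p·5+(1-p)·0 = p·3+(1-p)·12 ⇒ p(2) = (1-p)(12) ⇒ p = 6/7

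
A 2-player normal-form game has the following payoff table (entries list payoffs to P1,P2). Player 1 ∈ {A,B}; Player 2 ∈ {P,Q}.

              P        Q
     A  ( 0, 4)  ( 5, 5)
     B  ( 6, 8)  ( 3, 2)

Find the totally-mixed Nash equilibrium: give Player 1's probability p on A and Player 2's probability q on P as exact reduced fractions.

P1 indiff ⇒ q·0+(1-q)·5 = q·6+(1-q)·3 ⇒ q(-6) = (1-q)(-2) ⇒ q = 1/4
P2 indiff ⇒ p·4+(1-p)·8 = p·5+(1-p)·2 ⇒ p(-1) = (1-p)(-6) ⇒ p = 6/7

p=6/7, q=1/4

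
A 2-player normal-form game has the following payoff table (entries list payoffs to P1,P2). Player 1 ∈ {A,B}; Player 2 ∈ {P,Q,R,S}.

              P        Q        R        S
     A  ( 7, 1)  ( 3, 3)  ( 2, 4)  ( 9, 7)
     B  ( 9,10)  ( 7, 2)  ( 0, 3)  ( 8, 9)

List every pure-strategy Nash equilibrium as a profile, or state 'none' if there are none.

Nash profiles: (A,S), (B,P)

(A,P): not NE [P1→B gives 9>7; P2→S gives 7>1]
(A,Q): not NE [P1→B gives 7>3; P2→S gives 7>3]
(A,R): not NE [P2→S gives 7>4]
(A,S): NE
(B,P): NE
(B,Q): not NE [P2→P gives 10>2]
(B,R): not NE [P1→A gives 2>0; P2→P gives 10>3]
(B,S): not NE [P1→A gives 9>8; P2→P gives 10>9]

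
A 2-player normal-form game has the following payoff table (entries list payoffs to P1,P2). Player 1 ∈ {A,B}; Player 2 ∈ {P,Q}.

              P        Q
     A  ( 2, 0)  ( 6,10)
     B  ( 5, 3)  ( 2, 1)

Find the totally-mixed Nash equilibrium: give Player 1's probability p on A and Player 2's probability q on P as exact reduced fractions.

P1 indiff ⇒ q·2+(1-q)·6 = q·5+(1-q)·2 ⇒ q(-3) = (1-q)(-4) ⇒ q = 4/7
P2 indiff ⇒ p·0+(1-p)·3 = p·10+(1-p)·1 ⇒ p(-10) = (1-p)(-2) ⇒ p = 1/6

(p,q) = (1/6, 4/7)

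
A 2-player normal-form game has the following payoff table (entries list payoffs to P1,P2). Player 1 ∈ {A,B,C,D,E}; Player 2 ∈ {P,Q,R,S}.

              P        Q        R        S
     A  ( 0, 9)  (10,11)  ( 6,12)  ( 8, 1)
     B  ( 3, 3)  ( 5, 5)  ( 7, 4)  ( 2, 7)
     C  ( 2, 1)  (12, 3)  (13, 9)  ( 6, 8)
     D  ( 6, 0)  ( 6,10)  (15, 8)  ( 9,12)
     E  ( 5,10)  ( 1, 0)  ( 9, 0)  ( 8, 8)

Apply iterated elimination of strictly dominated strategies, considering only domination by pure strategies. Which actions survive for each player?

Survivors P1:{A,C,D} P2:{Q,R,S}

P1 drop B (D beats it: P:6>3 Q:6>5 R:15>7 S:9>2)
P1 drop E (D beats it: P:6>5 Q:6>1 R:15>9 S:9>8)
P2 drop P (Q beats it: A:11>9 C:3>1 D:10>0)
P1→{A,C,D} P2→{Q,R,S}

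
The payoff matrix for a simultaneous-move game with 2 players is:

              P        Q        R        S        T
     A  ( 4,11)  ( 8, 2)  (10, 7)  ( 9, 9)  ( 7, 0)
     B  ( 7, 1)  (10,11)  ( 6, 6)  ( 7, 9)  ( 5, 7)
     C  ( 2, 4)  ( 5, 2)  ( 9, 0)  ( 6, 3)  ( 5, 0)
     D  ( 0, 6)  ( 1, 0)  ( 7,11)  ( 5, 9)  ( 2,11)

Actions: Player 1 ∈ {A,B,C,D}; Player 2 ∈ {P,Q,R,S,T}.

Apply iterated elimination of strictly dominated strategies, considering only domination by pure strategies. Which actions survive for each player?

Survivors P1:{A,B} P2:{P,Q,S}

P1 drop C (A beats it: P:4>2 Q:8>5 R:10>9 S:9>6 T:7>5)
P1 drop D (A beats it: P:4>0 Q:8>1 R:10>7 S:9>5 T:7>2)
P2 drop R (S beats it: A:9>7 B:9>6)
P2 drop T (Q beats it: A:2>0 B:11>7)
P1→{A,B} P2→{P,Q,S}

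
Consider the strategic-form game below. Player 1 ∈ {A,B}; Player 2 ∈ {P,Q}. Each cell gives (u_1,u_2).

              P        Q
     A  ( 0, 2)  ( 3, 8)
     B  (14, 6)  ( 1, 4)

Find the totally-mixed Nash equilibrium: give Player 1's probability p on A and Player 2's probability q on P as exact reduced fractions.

p=1/4, q=1/8

P1 indiff ⇒ q·0+(1-q)·3 = q·14+(1-q)·1 ⇒ q(-14) = (1-q)(-2) ⇒ q = 1/8
P2 indiff ⇒ p·2+(1-p)·6 = p·8+(1-p)·4 ⇒ p(-6) = (1-p)(-2) ⇒ p = 1/4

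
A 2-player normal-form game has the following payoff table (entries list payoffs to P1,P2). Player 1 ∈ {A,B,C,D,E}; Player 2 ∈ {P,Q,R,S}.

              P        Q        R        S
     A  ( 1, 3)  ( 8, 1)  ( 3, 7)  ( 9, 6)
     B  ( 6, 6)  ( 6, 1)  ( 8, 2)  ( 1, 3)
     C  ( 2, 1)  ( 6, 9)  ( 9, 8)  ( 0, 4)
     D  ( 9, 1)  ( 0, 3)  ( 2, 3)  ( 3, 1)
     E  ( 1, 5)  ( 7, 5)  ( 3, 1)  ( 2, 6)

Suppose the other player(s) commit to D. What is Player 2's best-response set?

BR_2 = {Q,R}

u_2(P vs D) = 1
u_2(Q vs D) = 3
u_2(R vs D) = 3
u_2(S vs D) = 1
max payoff 3 at {Q,R}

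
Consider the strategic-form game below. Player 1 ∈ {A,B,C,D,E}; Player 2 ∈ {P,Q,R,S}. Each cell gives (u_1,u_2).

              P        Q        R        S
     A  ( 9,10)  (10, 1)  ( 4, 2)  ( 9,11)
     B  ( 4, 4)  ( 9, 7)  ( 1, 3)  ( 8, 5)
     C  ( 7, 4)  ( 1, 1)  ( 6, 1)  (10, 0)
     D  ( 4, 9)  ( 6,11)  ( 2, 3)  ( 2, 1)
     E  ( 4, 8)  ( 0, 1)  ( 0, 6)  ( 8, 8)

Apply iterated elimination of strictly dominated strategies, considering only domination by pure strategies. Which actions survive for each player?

Survivors P1:{A,C} P2:{P,S}

P1 drop B (A beats it: P:9>4 Q:10>9 R:4>1 S:9>8)
P1 drop D (A beats it: P:9>4 Q:10>6 R:4>2 S:9>2)
P1 drop E (A beats it: P:9>4 Q:10>0 R:4>0 S:9>8)
P2 drop Q (P beats it: A:10>1 C:4>1)
P2 drop R (P beats it: A:10>2 C:4>1)
P1→{A,C} P2→{P,S}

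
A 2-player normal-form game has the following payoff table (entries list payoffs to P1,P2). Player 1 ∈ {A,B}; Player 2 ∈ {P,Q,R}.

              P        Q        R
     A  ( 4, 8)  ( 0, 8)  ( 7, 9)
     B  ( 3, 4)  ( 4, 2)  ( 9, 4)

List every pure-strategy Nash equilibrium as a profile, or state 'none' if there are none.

(A,P): not NE [P2→R gives 9>8]
(A,Q): not NE [P1→B gives 4>0; P2→R gives 9>8]
(A,R): not NE [P1→B gives 9>7]
(B,P): not NE [P1→A gives 4>3]
(B,Q): not NE [P2→R gives 4>2]
(B,R): NE

NE set: (B,R)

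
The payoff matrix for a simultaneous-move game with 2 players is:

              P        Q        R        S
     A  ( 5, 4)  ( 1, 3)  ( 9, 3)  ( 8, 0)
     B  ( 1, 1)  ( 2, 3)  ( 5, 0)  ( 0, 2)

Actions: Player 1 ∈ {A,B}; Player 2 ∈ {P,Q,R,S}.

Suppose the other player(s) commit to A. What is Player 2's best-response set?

BR_2 = {P}

u_2(P vs A) = 4
u_2(Q vs A) = 3
u_2(R vs A) = 3
u_2(S vs A) = 0
max payoff 4 at {P}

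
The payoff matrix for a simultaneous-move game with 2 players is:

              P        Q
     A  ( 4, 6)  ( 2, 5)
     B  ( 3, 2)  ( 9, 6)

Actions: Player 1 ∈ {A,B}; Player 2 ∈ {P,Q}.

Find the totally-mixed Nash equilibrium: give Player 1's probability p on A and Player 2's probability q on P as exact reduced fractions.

p=4/5, q=7/8

P1 indiff ⇒ q·4+(1-q)·2 = q·3+(1-q)·9 ⇒ q(1) = (1-q)(7) ⇒ q = 7/8
P2 indiff ⇒ p·6+(1-p)·2 = p·5+(1-p)·6 ⇒ p(1) = (1-p)(4) ⇒ p = 4/5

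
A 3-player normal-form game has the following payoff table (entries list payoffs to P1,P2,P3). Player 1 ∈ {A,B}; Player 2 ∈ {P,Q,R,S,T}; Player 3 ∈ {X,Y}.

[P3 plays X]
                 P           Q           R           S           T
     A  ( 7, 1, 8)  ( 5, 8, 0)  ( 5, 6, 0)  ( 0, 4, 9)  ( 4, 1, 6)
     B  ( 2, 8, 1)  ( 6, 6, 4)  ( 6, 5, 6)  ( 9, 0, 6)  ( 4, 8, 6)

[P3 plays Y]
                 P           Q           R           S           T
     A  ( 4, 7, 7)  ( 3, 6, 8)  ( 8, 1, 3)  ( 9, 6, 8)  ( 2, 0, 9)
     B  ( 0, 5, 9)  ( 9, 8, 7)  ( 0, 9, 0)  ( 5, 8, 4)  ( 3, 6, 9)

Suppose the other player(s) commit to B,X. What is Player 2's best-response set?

P2 best: {P,T}

u_2(P vs B,X) = 8
u_2(Q vs B,X) = 6
u_2(R vs B,X) = 5
u_2(S vs B,X) = 0
u_2(T vs B,X) = 8
max payoff 8 at {P,T}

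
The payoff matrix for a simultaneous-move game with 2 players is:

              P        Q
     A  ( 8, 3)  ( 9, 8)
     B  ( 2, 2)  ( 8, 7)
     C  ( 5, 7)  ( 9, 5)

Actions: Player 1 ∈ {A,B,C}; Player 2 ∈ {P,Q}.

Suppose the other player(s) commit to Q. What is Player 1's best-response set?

P1 best: {A,C}

u_1(A vs Q) = 9
u_1(B vs Q) = 8
u_1(C vs Q) = 9
max payoff 9 at {A,C}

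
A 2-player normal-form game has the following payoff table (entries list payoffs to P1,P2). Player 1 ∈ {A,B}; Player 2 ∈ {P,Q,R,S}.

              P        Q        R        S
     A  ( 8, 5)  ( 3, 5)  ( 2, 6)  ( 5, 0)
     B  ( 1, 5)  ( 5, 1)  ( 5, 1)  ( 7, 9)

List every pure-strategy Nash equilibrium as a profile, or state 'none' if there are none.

Nash profiles: (B,S)

(A,P): not NE [P2→R gives 6>5]
(A,Q): not NE [P1→B gives 5>3; P2→R gives 6>5]
(A,R): not NE [P1→B gives 5>2]
(A,S): not NE [P1→B gives 7>5; P2→R gives 6>0]
(B,P): not NE [P1→A gives 8>1; P2→S gives 9>5]
(B,Q): not NE [P2→S gives 9>1]
(B,R): not NE [P2→S gives 9>1]
(B,S): NE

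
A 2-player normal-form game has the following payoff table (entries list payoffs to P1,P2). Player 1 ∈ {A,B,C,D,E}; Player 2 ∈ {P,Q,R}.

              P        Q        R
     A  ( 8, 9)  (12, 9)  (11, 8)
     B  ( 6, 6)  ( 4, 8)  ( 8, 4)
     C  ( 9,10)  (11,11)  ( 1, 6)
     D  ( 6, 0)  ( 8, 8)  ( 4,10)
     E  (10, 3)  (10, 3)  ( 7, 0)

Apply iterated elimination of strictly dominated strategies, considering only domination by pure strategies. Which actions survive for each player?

IESDS → P1:{A,C,E} P2:{P,Q}

P1 drop B (A beats it: P:8>6 Q:12>4 R:11>8)
P1 drop D (A beats it: P:8>6 Q:12>8 R:11>4)
P2 drop R (P beats it: A:9>8 C:10>6 E:3>0)
P1→{A,C,E} P2→{P,Q}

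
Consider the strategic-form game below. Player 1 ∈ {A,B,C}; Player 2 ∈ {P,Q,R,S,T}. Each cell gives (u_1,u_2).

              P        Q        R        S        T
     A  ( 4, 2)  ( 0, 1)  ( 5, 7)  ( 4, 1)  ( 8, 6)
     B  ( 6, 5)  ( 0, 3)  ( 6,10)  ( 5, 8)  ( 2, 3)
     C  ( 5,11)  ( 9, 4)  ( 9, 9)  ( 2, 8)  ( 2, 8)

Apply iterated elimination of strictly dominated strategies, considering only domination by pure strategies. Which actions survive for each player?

Remaining: P1:{B,C} P2:{P,R}

P2 drop Q (P beats it: A:2>1 B:5>3 C:11>4)
P2 drop S (R beats it: A:7>1 B:10>8 C:9>8)
P2 drop T (R beats it: A:7>6 B:10>3 C:9>8)
P1 drop A (B beats it: P:6>4 R:6>5)
P1→{B,C} P2→{P,R}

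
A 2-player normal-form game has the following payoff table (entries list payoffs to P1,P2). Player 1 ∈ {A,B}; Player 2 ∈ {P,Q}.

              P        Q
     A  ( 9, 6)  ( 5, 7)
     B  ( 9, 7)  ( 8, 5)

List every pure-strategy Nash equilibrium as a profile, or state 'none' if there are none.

NE set: (B,P)

(A,P): not NE [P2→Q gives 7>6]
(A,Q): not NE [P1→B gives 8>5]
(B,P): NE
(B,Q): not NE [P2→P gives 7>5]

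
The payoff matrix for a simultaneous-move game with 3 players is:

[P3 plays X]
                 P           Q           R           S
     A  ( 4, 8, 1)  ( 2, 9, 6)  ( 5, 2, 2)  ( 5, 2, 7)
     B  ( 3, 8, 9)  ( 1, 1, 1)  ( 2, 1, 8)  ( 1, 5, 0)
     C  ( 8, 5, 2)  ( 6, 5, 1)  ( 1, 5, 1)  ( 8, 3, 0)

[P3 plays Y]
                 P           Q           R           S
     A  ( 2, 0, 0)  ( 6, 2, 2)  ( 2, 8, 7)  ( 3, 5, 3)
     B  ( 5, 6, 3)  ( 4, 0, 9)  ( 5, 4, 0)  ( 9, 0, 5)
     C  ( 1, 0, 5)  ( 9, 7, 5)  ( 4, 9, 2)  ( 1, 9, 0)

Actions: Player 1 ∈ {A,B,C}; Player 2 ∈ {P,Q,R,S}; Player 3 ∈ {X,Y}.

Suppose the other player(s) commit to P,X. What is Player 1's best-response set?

u_1(A vs P,X) = 4
u_1(B vs P,X) = 3
u_1(C vs P,X) = 8
max payoff 8 at {C}

BR_1 = {C}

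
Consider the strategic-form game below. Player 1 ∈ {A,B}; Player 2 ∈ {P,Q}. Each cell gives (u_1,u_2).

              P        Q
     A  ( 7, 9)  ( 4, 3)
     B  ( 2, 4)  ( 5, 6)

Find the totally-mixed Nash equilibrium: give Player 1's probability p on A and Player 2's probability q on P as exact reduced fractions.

P1 indiff ⇒ q·7+(1-q)·4 = q·2+(1-q)·5 ⇒ q(5) = (1-q)(1) ⇒ q = 1/6
P2 indiff ⇒ p·9+(1-p)·4 = p·3+(1-p)·6 ⇒ p(6) = (1-p)(2) ⇒ p = 1/4

p=1/4, q=1/6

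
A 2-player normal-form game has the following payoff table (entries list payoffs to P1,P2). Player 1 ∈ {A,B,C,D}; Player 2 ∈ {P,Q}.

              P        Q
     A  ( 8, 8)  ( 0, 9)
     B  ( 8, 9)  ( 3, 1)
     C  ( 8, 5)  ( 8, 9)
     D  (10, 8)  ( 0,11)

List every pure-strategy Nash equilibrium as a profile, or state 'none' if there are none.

(A,P): not NE [P1→D gives 10>8; P2→Q gives 9>8]
(A,Q): not NE [P1→C gives 8>0]
(B,P): not NE [P1→D gives 10>8]
(B,Q): not NE [P1→C gives 8>3; P2→P gives 9>1]
(C,P): not NE [P1→D gives 10>8; P2→Q gives 9>5]
(C,Q): NE
(D,P): not NE [P2→Q gives 11>8]
(D,Q): not NE [P1→C gives 8>0]

PSNE = {(C,Q)}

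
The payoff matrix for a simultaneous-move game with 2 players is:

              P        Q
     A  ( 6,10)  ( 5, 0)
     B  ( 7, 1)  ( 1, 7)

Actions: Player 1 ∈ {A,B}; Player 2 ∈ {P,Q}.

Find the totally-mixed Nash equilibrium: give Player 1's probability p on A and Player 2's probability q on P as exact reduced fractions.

p=3/8, q=4/5

P1 indiff ⇒ q·6+(1-q)·5 = q·7+(1-q)·1 ⇒ q(-1) = (1-q)(-4) ⇒ q = 4/5
P2 indiff ⇒ p·10+(1-p)·1 = p·0+(1-p)·7 ⇒ p(10) = (1-p)(6) ⇒ p = 3/8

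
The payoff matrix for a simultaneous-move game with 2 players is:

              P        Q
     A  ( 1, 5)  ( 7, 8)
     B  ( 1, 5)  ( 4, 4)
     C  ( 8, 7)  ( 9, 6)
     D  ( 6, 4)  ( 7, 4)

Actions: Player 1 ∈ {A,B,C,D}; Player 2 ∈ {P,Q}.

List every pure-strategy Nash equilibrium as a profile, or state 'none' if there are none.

(A,P): not NE [P1→C gives 8>1; P2→Q gives 8>5]
(A,Q): not NE [P1→C gives 9>7]
(B,P): not NE [P1→C gives 8>1]
(B,Q): not NE [P1→C gives 9>4; P2→P gives 5>4]
(C,P): NE
(C,Q): not NE [P2→P gives 7>6]
(D,P): not NE [P1→C gives 8>6]
(D,Q): not NE [P1→C gives 9>7]

NE set: (C,P)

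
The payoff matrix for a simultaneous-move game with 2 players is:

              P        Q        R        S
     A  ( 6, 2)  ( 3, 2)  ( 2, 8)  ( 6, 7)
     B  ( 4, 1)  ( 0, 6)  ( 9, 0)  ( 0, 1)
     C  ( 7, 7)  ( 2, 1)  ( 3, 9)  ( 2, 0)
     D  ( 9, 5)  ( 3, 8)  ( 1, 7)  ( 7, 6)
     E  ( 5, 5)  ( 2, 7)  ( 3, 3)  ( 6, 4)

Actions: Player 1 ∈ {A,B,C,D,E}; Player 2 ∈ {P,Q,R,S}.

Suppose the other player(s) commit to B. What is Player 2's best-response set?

u_2(P vs B) = 1
u_2(Q vs B) = 6
u_2(R vs B) = 0
u_2(S vs B) = 1
max payoff 6 at {Q}

P2 best: {Q}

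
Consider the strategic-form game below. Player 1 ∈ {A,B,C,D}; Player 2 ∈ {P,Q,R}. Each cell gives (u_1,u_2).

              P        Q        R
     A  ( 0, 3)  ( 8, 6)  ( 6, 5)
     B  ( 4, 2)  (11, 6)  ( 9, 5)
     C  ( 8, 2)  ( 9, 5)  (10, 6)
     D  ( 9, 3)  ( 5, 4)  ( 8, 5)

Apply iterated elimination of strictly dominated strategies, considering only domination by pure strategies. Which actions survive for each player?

P1 drop A (B beats it: P:4>0 Q:11>8 R:9>6)
P2 drop P (Q beats it: B:6>2 C:5>2 D:4>3)
P1 drop D (B beats it: Q:11>5 R:9>8)
P1→{B,C} P2→{Q,R}

IESDS → P1:{B,C} P2:{Q,R}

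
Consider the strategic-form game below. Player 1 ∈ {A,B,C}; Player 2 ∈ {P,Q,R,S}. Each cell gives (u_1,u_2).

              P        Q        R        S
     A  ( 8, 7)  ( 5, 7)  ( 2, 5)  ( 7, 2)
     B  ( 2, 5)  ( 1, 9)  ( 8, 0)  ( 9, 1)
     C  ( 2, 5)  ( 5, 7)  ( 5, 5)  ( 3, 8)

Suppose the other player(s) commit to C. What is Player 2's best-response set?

u_2(P vs C) = 5
u_2(Q vs C) = 7
u_2(R vs C) = 5
u_2(S vs C) = 8
max payoff 8 at {S}

BR_2 = {S}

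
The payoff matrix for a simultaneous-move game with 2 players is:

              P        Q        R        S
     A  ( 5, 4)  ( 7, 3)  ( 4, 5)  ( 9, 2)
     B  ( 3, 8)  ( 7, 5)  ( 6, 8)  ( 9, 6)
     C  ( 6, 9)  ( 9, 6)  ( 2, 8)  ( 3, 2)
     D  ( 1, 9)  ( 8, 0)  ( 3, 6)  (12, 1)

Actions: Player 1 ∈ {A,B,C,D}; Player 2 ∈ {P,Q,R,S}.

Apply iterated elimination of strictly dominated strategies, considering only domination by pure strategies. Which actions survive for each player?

Survivors P1:{A,B,C} P2:{P,R}

P2 drop Q (P beats it: A:4>3 B:8>5 C:9>6 D:9>0)
P2 drop S (P beats it: A:4>2 B:8>6 C:9>2 D:9>1)
P1 drop D (A beats it: P:5>1 R:4>3)
P1→{A,B,C} P2→{P,R}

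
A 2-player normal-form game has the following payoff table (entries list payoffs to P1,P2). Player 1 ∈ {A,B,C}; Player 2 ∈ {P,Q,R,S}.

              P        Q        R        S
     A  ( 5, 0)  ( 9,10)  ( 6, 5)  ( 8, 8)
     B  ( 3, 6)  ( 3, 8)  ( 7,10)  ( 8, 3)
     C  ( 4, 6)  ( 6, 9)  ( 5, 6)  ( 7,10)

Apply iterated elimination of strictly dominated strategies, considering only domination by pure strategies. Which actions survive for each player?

P1 drop C (A beats it: P:5>4 Q:9>6 R:6>5 S:8>7)
P2 drop P (Q beats it: A:10>0 B:8>6)
P2 drop S (Q beats it: A:10>8 B:8>3)
P1→{A,B} P2→{Q,R}

IESDS → P1:{A,B} P2:{Q,R}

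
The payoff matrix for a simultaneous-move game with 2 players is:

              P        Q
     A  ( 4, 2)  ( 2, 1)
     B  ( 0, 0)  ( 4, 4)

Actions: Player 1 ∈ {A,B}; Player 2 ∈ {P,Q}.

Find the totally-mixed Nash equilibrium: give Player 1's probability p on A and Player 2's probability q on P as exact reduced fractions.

P1 indiff ⇒ q·4+(1-q)·2 = q·0+(1-q)·4 ⇒ q(4) = (1-q)(2) ⇒ q = 1/3
P2 indiff ⇒ p·2+(1-p)·0 = p·1+(1-p)·4 ⇒ p(1) = (1-p)(4) ⇒ p = 4/5

(p,q) = (4/5, 1/3)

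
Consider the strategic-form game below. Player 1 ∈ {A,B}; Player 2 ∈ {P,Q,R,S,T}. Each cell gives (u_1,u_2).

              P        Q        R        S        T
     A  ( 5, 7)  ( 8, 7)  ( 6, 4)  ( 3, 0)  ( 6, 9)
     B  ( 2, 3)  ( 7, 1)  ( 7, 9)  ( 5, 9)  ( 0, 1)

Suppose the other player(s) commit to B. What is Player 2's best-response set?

P2 best: {R,S}

u_2(P vs B) = 3
u_2(Q vs B) = 1
u_2(R vs B) = 9
u_2(S vs B) = 9
u_2(T vs B) = 1
max payoff 9 at {R,S}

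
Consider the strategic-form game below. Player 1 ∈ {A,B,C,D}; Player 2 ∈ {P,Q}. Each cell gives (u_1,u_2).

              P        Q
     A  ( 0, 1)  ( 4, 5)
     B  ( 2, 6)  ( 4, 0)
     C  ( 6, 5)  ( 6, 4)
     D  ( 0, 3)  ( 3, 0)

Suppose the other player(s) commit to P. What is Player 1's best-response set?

u_1(A vs P) = 0
u_1(B vs P) = 2
u_1(C vs P) = 6
u_1(D vs P) = 0
max payoff 6 at {C}

P1 best: {C}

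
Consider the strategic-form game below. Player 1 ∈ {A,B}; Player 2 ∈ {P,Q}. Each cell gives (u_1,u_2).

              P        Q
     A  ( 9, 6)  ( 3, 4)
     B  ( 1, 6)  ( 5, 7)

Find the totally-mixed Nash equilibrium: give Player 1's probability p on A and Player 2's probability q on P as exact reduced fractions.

P1 indiff ⇒ q·9+(1-q)·3 = q·1+(1-q)·5 ⇒ q(8) = (1-q)(2) ⇒ q = 1/5
P2 indiff ⇒ p·6+(1-p)·6 = p·4+(1-p)·7 ⇒ p(2) = (1-p)(1) ⇒ p = 1/3

p=1/3, q=1/5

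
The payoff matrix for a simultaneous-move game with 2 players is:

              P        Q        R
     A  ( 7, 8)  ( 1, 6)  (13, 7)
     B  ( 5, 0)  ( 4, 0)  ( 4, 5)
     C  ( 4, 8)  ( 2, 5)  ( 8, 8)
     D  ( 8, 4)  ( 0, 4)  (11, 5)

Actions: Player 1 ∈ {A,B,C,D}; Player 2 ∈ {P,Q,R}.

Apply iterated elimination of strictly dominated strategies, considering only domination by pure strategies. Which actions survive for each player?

Survivors P1:{A,D} P2:{P,R}

P2 drop Q (R beats it: A:7>6 B:5>0 C:8>5 D:5>4)
P1 drop B (A beats it: P:7>5 R:13>4)
P1 drop C (A beats it: P:7>4 R:13>8)
P1→{A,D} P2→{P,R}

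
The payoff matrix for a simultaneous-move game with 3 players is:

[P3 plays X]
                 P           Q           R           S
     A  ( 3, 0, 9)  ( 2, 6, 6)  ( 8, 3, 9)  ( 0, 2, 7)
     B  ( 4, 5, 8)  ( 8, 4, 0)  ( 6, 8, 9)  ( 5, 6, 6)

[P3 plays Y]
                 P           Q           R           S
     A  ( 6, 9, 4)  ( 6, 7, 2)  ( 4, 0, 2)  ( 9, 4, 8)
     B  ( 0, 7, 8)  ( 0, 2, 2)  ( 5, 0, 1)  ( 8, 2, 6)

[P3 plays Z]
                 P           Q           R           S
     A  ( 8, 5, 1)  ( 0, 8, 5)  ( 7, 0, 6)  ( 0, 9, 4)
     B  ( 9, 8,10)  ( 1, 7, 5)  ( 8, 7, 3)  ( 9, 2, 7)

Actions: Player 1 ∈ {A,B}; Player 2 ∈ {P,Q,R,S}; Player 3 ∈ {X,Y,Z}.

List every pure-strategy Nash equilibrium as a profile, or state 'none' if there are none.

(A,P,X): not NE [P1→B gives 4>3; P2→Q gives 6>0]
(A,P,Y): not NE [P3→X gives 9>4]
(A,P,Z): not NE [P1→B gives 9>8; P2→S gives 9>5; P3→X gives 9>1]
(A,Q,X): not NE [P1→B gives 8>2]
(A,Q,Y): not NE [P2→P gives 9>7; P3→X gives 6>2]
(A,Q,Z): not NE [P1→B gives 1>0; P2→S gives 9>8; P3→X gives 6>5]
(A,R,X): not NE [P2→Q gives 6>3]
(A,R,Y): not NE [P1→B gives 5>4; P2→P gives 9>0; P3→X gives 9>2]
(A,R,Z): not NE [P1→B gives 8>7; P2→S gives 9>0; P3→X gives 9>6]
(A,S,X): not NE [P1→B gives 5>0; P2→Q gives 6>2; P3→Y gives 8>7]
(A,S,Y): not NE [P2→P gives 9>4]
(A,S,Z): not NE [P1→B gives 9>0; P3→Y gives 8>4]
(B,P,X): not NE [P2→R gives 8>5; P3→Z gives 10>8]
(B,P,Y): not NE [P1→A gives 6>0; P3→Z gives 10>8]
(B,P,Z): NE
(B,Q,X): not NE [P2→R gives 8>4; P3→Z gives 5>0]
(B,Q,Y): not NE [P1→A gives 6>0; P2→P gives 7>2; P3→Z gives 5>2]
(B,Q,Z): not NE [P2→P gives 8>7]
(B,R,X): not NE [P1→A gives 8>6]
(B,R,Y): not NE [P2→P gives 7>0; P3→X gives 9>1]
(B,R,Z): not NE [P2→P gives 8>7; P3→X gives 9>3]
(B,S,X): not NE [P2→R gives 8>6; P3→Z gives 7>6]
(B,S,Y): not NE [P1→A gives 9>8; P2→P gives 7>2; P3→Z gives 7>6]
(B,S,Z): not NE [P2→P gives 8>2]

NE set: (B,P,Z)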